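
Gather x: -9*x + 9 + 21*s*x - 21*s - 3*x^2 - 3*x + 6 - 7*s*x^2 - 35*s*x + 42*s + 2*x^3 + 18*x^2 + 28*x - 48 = 21*s + 2*x^3 + x^2*(15 - 7*s) + x*(16 - 14*s) - 33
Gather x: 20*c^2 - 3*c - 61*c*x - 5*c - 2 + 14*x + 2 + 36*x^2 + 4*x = 20*c^2 - 8*c + 36*x^2 + x*(18 - 61*c)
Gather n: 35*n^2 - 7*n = 35*n^2 - 7*n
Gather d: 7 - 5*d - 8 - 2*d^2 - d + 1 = -2*d^2 - 6*d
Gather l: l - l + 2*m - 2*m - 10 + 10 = 0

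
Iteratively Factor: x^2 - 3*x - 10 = (x - 5)*(x + 2)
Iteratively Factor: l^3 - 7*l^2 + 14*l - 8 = (l - 4)*(l^2 - 3*l + 2) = (l - 4)*(l - 2)*(l - 1)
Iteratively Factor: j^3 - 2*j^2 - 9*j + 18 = (j - 2)*(j^2 - 9) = (j - 2)*(j + 3)*(j - 3)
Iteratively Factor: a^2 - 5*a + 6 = (a - 2)*(a - 3)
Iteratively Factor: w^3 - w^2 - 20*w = (w + 4)*(w^2 - 5*w) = w*(w + 4)*(w - 5)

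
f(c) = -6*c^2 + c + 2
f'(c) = 1 - 12*c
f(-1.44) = -11.88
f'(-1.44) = 18.28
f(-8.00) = -390.00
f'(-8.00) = 97.00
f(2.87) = -44.55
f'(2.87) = -33.44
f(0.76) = -0.71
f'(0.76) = -8.12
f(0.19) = 1.97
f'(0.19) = -1.28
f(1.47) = -9.50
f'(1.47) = -16.64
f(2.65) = -37.48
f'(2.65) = -30.80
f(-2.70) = -44.44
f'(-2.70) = 33.40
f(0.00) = 2.00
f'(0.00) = 1.00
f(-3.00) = -55.00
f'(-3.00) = 37.00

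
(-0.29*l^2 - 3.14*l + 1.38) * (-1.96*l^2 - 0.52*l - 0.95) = 0.5684*l^4 + 6.3052*l^3 - 0.7965*l^2 + 2.2654*l - 1.311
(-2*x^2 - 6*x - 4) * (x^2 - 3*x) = -2*x^4 + 14*x^2 + 12*x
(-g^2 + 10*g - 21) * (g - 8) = -g^3 + 18*g^2 - 101*g + 168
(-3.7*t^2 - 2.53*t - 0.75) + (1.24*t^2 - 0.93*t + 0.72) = -2.46*t^2 - 3.46*t - 0.03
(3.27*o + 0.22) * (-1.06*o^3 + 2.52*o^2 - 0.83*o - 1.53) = -3.4662*o^4 + 8.0072*o^3 - 2.1597*o^2 - 5.1857*o - 0.3366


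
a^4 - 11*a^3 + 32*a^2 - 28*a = a*(a - 7)*(a - 2)^2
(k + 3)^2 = k^2 + 6*k + 9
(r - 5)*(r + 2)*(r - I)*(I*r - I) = I*r^4 + r^3 - 4*I*r^3 - 4*r^2 - 7*I*r^2 - 7*r + 10*I*r + 10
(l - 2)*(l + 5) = l^2 + 3*l - 10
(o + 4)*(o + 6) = o^2 + 10*o + 24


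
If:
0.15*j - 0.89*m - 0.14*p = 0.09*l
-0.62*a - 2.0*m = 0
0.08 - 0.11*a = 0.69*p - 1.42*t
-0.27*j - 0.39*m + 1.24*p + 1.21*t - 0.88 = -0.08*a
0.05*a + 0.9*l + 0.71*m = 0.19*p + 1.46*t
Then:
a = 1.49445291717212 - 5.6523455768674*t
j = 13.8655187357691*t - 2.70896843838412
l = 1.17862137607919*t + 0.256631849382733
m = 1.75222712882889*t - 0.463280404323356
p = 2.95906958471799*t - 0.12230408824483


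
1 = 1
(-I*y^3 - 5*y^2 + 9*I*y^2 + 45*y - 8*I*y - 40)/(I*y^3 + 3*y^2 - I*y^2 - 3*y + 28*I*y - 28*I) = (-y^2 + y*(8 + 5*I) - 40*I)/(y^2 - 3*I*y + 28)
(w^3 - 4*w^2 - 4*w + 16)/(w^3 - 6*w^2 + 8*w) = (w + 2)/w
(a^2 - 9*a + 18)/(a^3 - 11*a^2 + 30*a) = (a - 3)/(a*(a - 5))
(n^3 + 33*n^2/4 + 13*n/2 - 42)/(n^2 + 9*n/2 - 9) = (4*n^2 + 9*n - 28)/(2*(2*n - 3))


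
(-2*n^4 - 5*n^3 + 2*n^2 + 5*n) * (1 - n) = 2*n^5 + 3*n^4 - 7*n^3 - 3*n^2 + 5*n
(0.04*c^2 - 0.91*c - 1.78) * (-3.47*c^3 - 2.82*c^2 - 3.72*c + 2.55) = -0.1388*c^5 + 3.0449*c^4 + 8.594*c^3 + 8.5068*c^2 + 4.3011*c - 4.539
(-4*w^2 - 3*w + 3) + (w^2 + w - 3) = -3*w^2 - 2*w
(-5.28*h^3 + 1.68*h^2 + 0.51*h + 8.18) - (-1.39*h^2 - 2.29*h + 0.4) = -5.28*h^3 + 3.07*h^2 + 2.8*h + 7.78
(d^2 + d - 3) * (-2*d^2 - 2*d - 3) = -2*d^4 - 4*d^3 + d^2 + 3*d + 9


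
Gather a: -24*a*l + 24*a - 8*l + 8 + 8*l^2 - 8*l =a*(24 - 24*l) + 8*l^2 - 16*l + 8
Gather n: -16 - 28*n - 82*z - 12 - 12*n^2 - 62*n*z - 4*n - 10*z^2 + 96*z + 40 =-12*n^2 + n*(-62*z - 32) - 10*z^2 + 14*z + 12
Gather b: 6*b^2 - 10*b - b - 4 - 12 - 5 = 6*b^2 - 11*b - 21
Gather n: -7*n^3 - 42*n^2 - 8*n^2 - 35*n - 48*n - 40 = -7*n^3 - 50*n^2 - 83*n - 40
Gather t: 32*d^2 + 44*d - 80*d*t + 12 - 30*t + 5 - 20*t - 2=32*d^2 + 44*d + t*(-80*d - 50) + 15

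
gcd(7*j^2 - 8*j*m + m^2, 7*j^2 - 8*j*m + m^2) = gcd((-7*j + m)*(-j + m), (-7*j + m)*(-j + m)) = 7*j^2 - 8*j*m + m^2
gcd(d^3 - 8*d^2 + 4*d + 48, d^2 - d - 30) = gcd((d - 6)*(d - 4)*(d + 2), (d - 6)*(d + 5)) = d - 6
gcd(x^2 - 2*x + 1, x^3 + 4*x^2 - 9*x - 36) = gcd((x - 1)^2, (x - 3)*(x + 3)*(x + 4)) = 1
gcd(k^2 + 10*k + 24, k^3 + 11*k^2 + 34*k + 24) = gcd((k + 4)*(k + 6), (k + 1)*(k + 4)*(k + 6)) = k^2 + 10*k + 24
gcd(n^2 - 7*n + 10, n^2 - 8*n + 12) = n - 2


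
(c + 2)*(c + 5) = c^2 + 7*c + 10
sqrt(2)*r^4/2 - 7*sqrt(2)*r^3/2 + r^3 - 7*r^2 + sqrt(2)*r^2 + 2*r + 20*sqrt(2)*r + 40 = (r - 5)*(r - 4)*(r + sqrt(2))*(sqrt(2)*r/2 + sqrt(2))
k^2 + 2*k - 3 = (k - 1)*(k + 3)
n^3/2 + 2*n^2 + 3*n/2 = n*(n/2 + 1/2)*(n + 3)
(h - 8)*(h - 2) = h^2 - 10*h + 16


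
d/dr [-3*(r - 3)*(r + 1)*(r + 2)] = 21 - 9*r^2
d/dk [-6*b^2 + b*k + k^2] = b + 2*k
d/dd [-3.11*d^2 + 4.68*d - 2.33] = 4.68 - 6.22*d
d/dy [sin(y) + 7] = cos(y)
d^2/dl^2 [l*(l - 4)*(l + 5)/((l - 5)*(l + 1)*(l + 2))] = 6*(l^6 - 7*l^5 + 73*l^4 - 49*l^3 - 290*l^2 + 500*l + 900)/(l^9 - 6*l^8 - 27*l^7 + 118*l^6 + 471*l^5 - 354*l^4 - 3457*l^3 - 5670*l^2 - 3900*l - 1000)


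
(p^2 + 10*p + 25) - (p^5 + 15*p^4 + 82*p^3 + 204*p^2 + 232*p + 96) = -p^5 - 15*p^4 - 82*p^3 - 203*p^2 - 222*p - 71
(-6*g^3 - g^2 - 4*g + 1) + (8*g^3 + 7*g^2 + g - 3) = 2*g^3 + 6*g^2 - 3*g - 2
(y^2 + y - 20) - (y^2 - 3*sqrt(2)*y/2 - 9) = y + 3*sqrt(2)*y/2 - 11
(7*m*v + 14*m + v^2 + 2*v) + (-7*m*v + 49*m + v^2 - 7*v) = 63*m + 2*v^2 - 5*v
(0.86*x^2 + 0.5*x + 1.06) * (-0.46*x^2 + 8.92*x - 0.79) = -0.3956*x^4 + 7.4412*x^3 + 3.293*x^2 + 9.0602*x - 0.8374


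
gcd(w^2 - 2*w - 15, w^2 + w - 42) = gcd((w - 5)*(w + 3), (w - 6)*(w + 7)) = 1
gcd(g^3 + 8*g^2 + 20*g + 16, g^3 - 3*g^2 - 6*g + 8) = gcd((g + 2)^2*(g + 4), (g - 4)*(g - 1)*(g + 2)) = g + 2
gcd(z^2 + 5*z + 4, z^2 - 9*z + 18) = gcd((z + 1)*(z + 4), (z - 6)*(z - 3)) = 1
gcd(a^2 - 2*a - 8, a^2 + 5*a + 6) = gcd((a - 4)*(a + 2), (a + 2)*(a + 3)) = a + 2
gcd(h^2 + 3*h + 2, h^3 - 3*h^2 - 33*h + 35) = 1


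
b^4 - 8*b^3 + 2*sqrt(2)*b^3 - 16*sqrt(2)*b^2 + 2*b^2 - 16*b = b*(b - 8)*(b + sqrt(2))^2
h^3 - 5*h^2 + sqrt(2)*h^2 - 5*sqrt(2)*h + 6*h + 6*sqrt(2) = (h - 3)*(h - 2)*(h + sqrt(2))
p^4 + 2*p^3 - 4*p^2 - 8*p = p*(p - 2)*(p + 2)^2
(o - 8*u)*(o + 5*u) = o^2 - 3*o*u - 40*u^2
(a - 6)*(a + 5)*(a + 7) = a^3 + 6*a^2 - 37*a - 210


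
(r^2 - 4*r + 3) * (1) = r^2 - 4*r + 3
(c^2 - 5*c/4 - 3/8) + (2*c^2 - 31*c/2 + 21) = 3*c^2 - 67*c/4 + 165/8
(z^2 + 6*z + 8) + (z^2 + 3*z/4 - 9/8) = 2*z^2 + 27*z/4 + 55/8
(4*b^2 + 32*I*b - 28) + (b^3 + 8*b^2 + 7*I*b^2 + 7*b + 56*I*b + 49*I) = b^3 + 12*b^2 + 7*I*b^2 + 7*b + 88*I*b - 28 + 49*I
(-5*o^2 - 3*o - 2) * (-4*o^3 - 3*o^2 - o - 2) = 20*o^5 + 27*o^4 + 22*o^3 + 19*o^2 + 8*o + 4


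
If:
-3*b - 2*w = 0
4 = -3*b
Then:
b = -4/3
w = 2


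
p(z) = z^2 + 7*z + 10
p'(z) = 2*z + 7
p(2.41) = 32.68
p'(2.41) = 11.82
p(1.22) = 20.03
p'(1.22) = 9.44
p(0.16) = 11.15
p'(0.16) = 7.32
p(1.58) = 23.56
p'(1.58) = 10.16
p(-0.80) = 5.04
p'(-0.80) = 5.40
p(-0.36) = 7.61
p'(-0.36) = 6.28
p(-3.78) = -2.17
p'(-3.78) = -0.56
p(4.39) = 60.00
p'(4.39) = 15.78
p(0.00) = 10.00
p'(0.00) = 7.00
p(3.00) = 40.00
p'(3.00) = 13.00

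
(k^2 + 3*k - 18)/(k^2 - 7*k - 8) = (-k^2 - 3*k + 18)/(-k^2 + 7*k + 8)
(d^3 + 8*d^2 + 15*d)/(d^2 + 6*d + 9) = d*(d + 5)/(d + 3)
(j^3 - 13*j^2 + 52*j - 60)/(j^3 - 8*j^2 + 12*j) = (j - 5)/j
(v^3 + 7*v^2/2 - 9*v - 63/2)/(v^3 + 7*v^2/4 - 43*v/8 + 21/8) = 4*(v^2 - 9)/(4*v^2 - 7*v + 3)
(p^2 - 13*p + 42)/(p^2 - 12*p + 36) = (p - 7)/(p - 6)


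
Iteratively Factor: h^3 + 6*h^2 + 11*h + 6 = (h + 3)*(h^2 + 3*h + 2) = (h + 1)*(h + 3)*(h + 2)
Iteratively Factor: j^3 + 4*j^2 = (j + 4)*(j^2) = j*(j + 4)*(j)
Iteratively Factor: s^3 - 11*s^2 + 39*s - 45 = (s - 3)*(s^2 - 8*s + 15) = (s - 5)*(s - 3)*(s - 3)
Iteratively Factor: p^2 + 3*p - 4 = (p + 4)*(p - 1)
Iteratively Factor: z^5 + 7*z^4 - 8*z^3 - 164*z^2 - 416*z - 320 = (z + 2)*(z^4 + 5*z^3 - 18*z^2 - 128*z - 160) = (z - 5)*(z + 2)*(z^3 + 10*z^2 + 32*z + 32) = (z - 5)*(z + 2)*(z + 4)*(z^2 + 6*z + 8) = (z - 5)*(z + 2)^2*(z + 4)*(z + 4)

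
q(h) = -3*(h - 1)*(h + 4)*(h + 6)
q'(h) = -3*(h - 1)*(h + 4) - 3*(h - 1)*(h + 6) - 3*(h + 4)*(h + 6) = -9*h^2 - 54*h - 42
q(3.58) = -562.05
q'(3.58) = -350.67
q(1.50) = -61.88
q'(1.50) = -143.25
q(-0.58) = 87.86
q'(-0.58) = -13.71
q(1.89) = -124.08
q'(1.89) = -176.21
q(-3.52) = 16.14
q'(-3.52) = 36.57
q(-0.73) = 89.44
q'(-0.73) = -7.38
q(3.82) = -649.66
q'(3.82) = -379.61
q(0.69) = 29.18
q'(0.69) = -83.54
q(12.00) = -9504.00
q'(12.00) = -1986.00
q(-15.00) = 4752.00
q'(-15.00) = -1257.00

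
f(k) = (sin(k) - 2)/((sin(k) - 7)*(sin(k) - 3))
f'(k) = cos(k)/((sin(k) - 7)*(sin(k) - 3)) - (sin(k) - 2)*cos(k)/((sin(k) - 7)*(sin(k) - 3)^2) - (sin(k) - 2)*cos(k)/((sin(k) - 7)^2*(sin(k) - 3)) = (4*sin(k) + cos(k)^2)*cos(k)/((sin(k) - 7)^2*(sin(k) - 3)^2)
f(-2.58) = -0.10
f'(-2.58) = 0.00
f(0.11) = -0.09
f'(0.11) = 0.00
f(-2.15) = -0.09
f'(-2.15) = 0.00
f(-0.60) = -0.10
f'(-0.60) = -0.00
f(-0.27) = -0.10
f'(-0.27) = -0.00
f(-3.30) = -0.09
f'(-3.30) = -0.00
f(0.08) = -0.10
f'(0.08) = 0.00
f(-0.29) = -0.10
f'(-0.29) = -0.00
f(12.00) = -0.10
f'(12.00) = 0.00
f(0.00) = -0.10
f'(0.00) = 0.00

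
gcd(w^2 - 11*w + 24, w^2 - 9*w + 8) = w - 8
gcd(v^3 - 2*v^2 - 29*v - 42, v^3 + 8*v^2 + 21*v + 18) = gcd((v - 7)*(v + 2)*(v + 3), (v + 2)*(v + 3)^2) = v^2 + 5*v + 6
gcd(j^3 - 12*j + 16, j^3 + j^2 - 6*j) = j - 2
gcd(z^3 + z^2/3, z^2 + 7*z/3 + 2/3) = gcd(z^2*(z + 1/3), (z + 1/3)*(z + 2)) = z + 1/3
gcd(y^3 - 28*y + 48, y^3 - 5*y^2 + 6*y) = y - 2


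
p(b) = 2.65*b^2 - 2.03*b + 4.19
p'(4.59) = 22.30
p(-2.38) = 24.03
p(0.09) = 4.03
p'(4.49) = 21.77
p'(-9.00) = -49.73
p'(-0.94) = -7.01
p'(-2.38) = -14.64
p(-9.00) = 237.11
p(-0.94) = 8.44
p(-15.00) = 630.89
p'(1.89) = 7.99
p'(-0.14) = -2.77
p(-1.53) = 13.50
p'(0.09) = -1.55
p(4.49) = 48.50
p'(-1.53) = -10.14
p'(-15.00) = -81.53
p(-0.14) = 4.53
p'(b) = 5.3*b - 2.03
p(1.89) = 9.82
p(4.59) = 50.70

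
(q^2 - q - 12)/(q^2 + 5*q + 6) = (q - 4)/(q + 2)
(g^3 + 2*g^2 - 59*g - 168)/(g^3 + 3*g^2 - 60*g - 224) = (g + 3)/(g + 4)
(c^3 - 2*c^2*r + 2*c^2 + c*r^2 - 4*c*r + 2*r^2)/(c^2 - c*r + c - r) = (c^2 - c*r + 2*c - 2*r)/(c + 1)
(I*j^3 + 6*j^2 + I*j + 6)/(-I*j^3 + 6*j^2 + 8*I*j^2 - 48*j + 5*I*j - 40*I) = (-j^2 + 7*I*j + 6)/(j^2 + j*(-8 + 5*I) - 40*I)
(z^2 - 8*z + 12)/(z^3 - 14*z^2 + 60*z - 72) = 1/(z - 6)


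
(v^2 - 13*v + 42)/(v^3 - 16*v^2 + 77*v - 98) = (v - 6)/(v^2 - 9*v + 14)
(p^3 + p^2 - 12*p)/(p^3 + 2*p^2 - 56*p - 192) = p*(p - 3)/(p^2 - 2*p - 48)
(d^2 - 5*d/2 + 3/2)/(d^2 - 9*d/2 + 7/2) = (2*d - 3)/(2*d - 7)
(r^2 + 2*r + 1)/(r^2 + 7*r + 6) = (r + 1)/(r + 6)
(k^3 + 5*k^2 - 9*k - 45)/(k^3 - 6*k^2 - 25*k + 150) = (k^2 - 9)/(k^2 - 11*k + 30)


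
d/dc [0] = 0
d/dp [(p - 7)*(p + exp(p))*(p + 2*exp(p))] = (p - 7)*(p + exp(p))*(2*exp(p) + 1) + (p - 7)*(p + 2*exp(p))*(exp(p) + 1) + (p + exp(p))*(p + 2*exp(p))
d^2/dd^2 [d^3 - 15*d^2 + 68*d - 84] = 6*d - 30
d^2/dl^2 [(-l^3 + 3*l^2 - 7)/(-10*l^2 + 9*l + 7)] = 14*(-17*l^3 + 237*l^2 - 249*l + 130)/(1000*l^6 - 2700*l^5 + 330*l^4 + 3051*l^3 - 231*l^2 - 1323*l - 343)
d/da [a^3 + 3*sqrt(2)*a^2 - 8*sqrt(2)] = 3*a*(a + 2*sqrt(2))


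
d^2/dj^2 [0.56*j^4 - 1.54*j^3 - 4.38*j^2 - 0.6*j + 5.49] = 6.72*j^2 - 9.24*j - 8.76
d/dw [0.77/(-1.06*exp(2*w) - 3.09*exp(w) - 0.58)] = (1.6324*exp(w) + 2.3793)*exp(w)/(1.06*exp(2*w) + 3.09*exp(w) + 0.58)^2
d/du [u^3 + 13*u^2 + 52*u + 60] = 3*u^2 + 26*u + 52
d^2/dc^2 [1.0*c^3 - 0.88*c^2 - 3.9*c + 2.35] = 6.0*c - 1.76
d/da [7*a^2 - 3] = 14*a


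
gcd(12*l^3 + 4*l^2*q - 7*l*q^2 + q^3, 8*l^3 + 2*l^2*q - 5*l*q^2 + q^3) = -2*l^2 - l*q + q^2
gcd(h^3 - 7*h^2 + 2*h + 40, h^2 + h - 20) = h - 4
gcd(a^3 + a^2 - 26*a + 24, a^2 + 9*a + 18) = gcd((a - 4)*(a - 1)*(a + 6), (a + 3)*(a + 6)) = a + 6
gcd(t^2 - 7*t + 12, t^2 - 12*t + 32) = t - 4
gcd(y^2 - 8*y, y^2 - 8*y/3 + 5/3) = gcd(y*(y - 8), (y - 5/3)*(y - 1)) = 1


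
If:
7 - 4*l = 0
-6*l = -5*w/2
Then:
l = 7/4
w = 21/5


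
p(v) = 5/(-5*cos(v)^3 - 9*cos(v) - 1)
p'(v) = 5*(-15*sin(v)*cos(v)^2 - 9*sin(v))/(-5*cos(v)^3 - 9*cos(v) - 1)^2 = 15*(5*sin(v)^2 - 8)*sin(v)/(5*cos(v)^3 + 9*cos(v) + 1)^2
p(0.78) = -0.54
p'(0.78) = -0.69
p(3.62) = 0.48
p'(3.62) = 0.44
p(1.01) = -0.76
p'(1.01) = -1.31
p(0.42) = -0.38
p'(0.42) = -0.26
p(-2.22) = 0.90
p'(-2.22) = 1.88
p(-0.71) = -0.50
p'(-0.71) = 0.57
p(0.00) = -0.33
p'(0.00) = 0.00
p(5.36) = -0.66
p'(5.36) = 1.02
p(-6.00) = -0.36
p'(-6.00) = -0.16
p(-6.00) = -0.36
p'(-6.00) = -0.16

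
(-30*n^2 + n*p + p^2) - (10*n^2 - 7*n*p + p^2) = -40*n^2 + 8*n*p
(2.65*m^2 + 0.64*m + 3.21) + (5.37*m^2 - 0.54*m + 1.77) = 8.02*m^2 + 0.1*m + 4.98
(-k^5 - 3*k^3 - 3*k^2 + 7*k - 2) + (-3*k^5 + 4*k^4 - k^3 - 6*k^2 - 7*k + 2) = -4*k^5 + 4*k^4 - 4*k^3 - 9*k^2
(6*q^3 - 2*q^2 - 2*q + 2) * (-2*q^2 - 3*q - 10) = -12*q^5 - 14*q^4 - 50*q^3 + 22*q^2 + 14*q - 20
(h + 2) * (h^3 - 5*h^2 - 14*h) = h^4 - 3*h^3 - 24*h^2 - 28*h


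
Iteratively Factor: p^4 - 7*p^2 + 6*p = (p + 3)*(p^3 - 3*p^2 + 2*p) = p*(p + 3)*(p^2 - 3*p + 2) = p*(p - 2)*(p + 3)*(p - 1)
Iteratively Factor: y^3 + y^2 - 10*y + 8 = (y - 2)*(y^2 + 3*y - 4) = (y - 2)*(y + 4)*(y - 1)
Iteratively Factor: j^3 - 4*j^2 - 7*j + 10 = (j + 2)*(j^2 - 6*j + 5) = (j - 5)*(j + 2)*(j - 1)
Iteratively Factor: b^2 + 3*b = (b + 3)*(b)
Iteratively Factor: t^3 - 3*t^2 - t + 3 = (t - 3)*(t^2 - 1) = (t - 3)*(t - 1)*(t + 1)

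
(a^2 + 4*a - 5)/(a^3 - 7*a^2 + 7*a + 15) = (a^2 + 4*a - 5)/(a^3 - 7*a^2 + 7*a + 15)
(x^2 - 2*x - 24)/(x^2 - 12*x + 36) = (x + 4)/(x - 6)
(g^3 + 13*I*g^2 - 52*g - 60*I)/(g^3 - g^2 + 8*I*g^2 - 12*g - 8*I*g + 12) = (g + 5*I)/(g - 1)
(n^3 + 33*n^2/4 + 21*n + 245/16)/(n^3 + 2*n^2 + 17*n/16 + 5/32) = 2*(4*n^2 + 28*n + 49)/(8*n^2 + 6*n + 1)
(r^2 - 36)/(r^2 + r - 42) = (r + 6)/(r + 7)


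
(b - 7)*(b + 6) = b^2 - b - 42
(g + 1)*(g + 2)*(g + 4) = g^3 + 7*g^2 + 14*g + 8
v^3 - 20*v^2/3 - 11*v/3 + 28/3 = (v - 7)*(v - 1)*(v + 4/3)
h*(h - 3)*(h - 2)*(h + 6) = h^4 + h^3 - 24*h^2 + 36*h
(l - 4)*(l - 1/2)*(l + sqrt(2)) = l^3 - 9*l^2/2 + sqrt(2)*l^2 - 9*sqrt(2)*l/2 + 2*l + 2*sqrt(2)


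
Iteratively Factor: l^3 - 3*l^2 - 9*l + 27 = (l - 3)*(l^2 - 9) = (l - 3)^2*(l + 3)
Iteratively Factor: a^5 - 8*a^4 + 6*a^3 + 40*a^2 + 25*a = (a)*(a^4 - 8*a^3 + 6*a^2 + 40*a + 25) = a*(a - 5)*(a^3 - 3*a^2 - 9*a - 5) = a*(a - 5)^2*(a^2 + 2*a + 1) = a*(a - 5)^2*(a + 1)*(a + 1)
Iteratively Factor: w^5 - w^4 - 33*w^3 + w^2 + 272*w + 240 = (w + 1)*(w^4 - 2*w^3 - 31*w^2 + 32*w + 240) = (w + 1)*(w + 3)*(w^3 - 5*w^2 - 16*w + 80) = (w - 5)*(w + 1)*(w + 3)*(w^2 - 16) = (w - 5)*(w + 1)*(w + 3)*(w + 4)*(w - 4)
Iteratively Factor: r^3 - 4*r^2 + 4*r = (r)*(r^2 - 4*r + 4) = r*(r - 2)*(r - 2)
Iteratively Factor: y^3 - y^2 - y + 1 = (y - 1)*(y^2 - 1) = (y - 1)^2*(y + 1)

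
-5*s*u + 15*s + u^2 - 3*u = (-5*s + u)*(u - 3)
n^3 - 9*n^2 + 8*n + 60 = (n - 6)*(n - 5)*(n + 2)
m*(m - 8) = m^2 - 8*m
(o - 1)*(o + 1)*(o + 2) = o^3 + 2*o^2 - o - 2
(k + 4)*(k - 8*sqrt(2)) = k^2 - 8*sqrt(2)*k + 4*k - 32*sqrt(2)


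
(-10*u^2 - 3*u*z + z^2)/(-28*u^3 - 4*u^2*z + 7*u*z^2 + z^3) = (-5*u + z)/(-14*u^2 + 5*u*z + z^2)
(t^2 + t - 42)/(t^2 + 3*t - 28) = (t - 6)/(t - 4)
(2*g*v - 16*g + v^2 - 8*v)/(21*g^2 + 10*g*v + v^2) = (2*g*v - 16*g + v^2 - 8*v)/(21*g^2 + 10*g*v + v^2)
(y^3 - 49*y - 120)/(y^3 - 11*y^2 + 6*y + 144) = (y + 5)/(y - 6)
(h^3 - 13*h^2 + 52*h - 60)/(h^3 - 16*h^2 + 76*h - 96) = (h - 5)/(h - 8)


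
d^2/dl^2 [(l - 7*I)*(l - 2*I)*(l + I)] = 6*l - 16*I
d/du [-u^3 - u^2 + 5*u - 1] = -3*u^2 - 2*u + 5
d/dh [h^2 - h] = 2*h - 1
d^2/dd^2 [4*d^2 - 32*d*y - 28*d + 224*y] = 8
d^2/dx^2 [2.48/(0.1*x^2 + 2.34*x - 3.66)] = (-0.0496*x^2 - 1.16064*x + 2.48*(0.2*x + 2.34)*(0.4*x + 4.68) + 1.81536)/(0.1*x^2 + 2.34*x - 3.66)^3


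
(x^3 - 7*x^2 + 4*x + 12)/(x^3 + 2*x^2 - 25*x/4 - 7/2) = 4*(x^2 - 5*x - 6)/(4*x^2 + 16*x + 7)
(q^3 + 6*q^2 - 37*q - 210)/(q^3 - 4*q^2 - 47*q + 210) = (q + 5)/(q - 5)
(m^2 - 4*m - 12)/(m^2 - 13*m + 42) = (m + 2)/(m - 7)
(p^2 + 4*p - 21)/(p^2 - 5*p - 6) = (-p^2 - 4*p + 21)/(-p^2 + 5*p + 6)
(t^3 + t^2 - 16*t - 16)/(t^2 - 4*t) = t + 5 + 4/t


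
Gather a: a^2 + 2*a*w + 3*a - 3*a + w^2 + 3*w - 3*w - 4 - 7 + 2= a^2 + 2*a*w + w^2 - 9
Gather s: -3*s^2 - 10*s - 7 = -3*s^2 - 10*s - 7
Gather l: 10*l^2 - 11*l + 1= 10*l^2 - 11*l + 1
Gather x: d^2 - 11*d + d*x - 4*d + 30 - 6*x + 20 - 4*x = d^2 - 15*d + x*(d - 10) + 50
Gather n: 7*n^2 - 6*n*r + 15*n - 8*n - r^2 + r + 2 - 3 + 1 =7*n^2 + n*(7 - 6*r) - r^2 + r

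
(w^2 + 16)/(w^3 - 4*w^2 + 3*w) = (w^2 + 16)/(w*(w^2 - 4*w + 3))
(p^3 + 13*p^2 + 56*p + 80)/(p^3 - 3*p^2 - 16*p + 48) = (p^2 + 9*p + 20)/(p^2 - 7*p + 12)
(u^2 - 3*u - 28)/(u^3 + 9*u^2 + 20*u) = (u - 7)/(u*(u + 5))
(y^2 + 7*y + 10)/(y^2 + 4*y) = (y^2 + 7*y + 10)/(y*(y + 4))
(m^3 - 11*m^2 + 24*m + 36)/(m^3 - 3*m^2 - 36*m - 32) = (m^2 - 12*m + 36)/(m^2 - 4*m - 32)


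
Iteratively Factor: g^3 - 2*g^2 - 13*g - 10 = (g + 1)*(g^2 - 3*g - 10) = (g - 5)*(g + 1)*(g + 2)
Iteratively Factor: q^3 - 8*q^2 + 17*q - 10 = (q - 1)*(q^2 - 7*q + 10) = (q - 5)*(q - 1)*(q - 2)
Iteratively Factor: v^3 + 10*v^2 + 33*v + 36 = (v + 4)*(v^2 + 6*v + 9) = (v + 3)*(v + 4)*(v + 3)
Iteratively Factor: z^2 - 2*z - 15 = (z + 3)*(z - 5)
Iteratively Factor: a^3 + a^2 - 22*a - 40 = (a + 4)*(a^2 - 3*a - 10) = (a - 5)*(a + 4)*(a + 2)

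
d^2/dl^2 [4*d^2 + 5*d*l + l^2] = 2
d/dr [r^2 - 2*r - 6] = 2*r - 2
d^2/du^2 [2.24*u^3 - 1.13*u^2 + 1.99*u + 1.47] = 13.44*u - 2.26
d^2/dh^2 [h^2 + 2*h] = 2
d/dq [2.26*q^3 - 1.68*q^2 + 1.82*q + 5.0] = 6.78*q^2 - 3.36*q + 1.82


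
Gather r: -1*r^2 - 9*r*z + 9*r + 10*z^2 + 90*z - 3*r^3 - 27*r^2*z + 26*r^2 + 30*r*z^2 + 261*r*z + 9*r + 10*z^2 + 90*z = -3*r^3 + r^2*(25 - 27*z) + r*(30*z^2 + 252*z + 18) + 20*z^2 + 180*z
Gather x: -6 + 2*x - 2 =2*x - 8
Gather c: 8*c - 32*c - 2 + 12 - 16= -24*c - 6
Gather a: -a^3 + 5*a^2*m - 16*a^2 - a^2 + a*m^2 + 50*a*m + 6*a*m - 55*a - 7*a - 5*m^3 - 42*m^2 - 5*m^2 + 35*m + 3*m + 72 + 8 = -a^3 + a^2*(5*m - 17) + a*(m^2 + 56*m - 62) - 5*m^3 - 47*m^2 + 38*m + 80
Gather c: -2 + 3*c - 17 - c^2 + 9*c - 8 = -c^2 + 12*c - 27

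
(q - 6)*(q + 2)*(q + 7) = q^3 + 3*q^2 - 40*q - 84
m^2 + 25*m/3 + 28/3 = (m + 4/3)*(m + 7)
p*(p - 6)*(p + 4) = p^3 - 2*p^2 - 24*p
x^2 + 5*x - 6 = (x - 1)*(x + 6)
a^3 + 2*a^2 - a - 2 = (a - 1)*(a + 1)*(a + 2)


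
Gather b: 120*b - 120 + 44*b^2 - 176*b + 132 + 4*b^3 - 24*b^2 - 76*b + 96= 4*b^3 + 20*b^2 - 132*b + 108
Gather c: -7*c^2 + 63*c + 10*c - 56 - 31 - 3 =-7*c^2 + 73*c - 90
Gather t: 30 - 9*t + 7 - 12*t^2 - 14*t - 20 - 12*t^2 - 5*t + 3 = -24*t^2 - 28*t + 20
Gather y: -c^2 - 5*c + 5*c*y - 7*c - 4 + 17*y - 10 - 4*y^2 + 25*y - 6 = -c^2 - 12*c - 4*y^2 + y*(5*c + 42) - 20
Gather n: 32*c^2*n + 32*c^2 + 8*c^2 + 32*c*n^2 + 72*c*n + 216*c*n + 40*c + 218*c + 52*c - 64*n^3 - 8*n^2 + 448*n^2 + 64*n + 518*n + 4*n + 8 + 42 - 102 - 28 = 40*c^2 + 310*c - 64*n^3 + n^2*(32*c + 440) + n*(32*c^2 + 288*c + 586) - 80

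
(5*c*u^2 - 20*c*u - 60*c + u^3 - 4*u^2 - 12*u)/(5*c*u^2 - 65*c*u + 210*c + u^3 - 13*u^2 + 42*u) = (u + 2)/(u - 7)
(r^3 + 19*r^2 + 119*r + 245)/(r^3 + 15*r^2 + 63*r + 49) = (r + 5)/(r + 1)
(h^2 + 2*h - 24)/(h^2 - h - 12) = (h + 6)/(h + 3)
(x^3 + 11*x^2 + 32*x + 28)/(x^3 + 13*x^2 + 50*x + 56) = (x + 2)/(x + 4)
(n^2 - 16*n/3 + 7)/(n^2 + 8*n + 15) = (n^2 - 16*n/3 + 7)/(n^2 + 8*n + 15)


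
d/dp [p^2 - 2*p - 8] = 2*p - 2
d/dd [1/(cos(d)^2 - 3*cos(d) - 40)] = (2*cos(d) - 3)*sin(d)/(sin(d)^2 + 3*cos(d) + 39)^2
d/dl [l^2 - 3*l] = 2*l - 3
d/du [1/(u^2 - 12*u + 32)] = 2*(6 - u)/(u^2 - 12*u + 32)^2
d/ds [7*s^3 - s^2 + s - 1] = 21*s^2 - 2*s + 1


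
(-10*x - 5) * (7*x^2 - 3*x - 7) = -70*x^3 - 5*x^2 + 85*x + 35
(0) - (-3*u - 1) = 3*u + 1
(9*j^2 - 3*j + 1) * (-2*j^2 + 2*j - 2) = -18*j^4 + 24*j^3 - 26*j^2 + 8*j - 2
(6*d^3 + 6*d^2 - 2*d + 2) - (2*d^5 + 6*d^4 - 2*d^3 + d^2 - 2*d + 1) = -2*d^5 - 6*d^4 + 8*d^3 + 5*d^2 + 1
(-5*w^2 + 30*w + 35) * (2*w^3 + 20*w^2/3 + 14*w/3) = -10*w^5 + 80*w^4/3 + 740*w^3/3 + 1120*w^2/3 + 490*w/3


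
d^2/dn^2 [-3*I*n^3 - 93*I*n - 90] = -18*I*n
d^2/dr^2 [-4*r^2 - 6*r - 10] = -8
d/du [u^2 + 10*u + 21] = 2*u + 10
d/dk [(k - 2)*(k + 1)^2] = 3*k^2 - 3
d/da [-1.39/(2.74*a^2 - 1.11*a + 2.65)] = (7.6172*a - 1.5429)/(2.74*a^2 - 1.11*a + 2.65)^2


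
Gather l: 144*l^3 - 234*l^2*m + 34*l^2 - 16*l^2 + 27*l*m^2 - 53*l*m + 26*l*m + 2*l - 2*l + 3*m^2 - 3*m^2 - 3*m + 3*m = 144*l^3 + l^2*(18 - 234*m) + l*(27*m^2 - 27*m)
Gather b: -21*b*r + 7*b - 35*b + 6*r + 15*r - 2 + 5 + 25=b*(-21*r - 28) + 21*r + 28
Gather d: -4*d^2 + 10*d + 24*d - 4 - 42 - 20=-4*d^2 + 34*d - 66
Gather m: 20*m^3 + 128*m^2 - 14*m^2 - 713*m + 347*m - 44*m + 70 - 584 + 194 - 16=20*m^3 + 114*m^2 - 410*m - 336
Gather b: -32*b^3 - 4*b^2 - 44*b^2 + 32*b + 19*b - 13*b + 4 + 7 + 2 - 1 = -32*b^3 - 48*b^2 + 38*b + 12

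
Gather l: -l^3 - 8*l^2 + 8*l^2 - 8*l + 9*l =-l^3 + l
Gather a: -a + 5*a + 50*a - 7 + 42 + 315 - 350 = 54*a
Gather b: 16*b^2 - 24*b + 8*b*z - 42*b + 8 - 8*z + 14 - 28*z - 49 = 16*b^2 + b*(8*z - 66) - 36*z - 27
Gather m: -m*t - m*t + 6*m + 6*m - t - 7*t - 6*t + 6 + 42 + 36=m*(12 - 2*t) - 14*t + 84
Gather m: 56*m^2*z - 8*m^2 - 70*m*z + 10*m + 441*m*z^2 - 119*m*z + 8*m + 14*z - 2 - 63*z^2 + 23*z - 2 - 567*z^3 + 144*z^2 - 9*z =m^2*(56*z - 8) + m*(441*z^2 - 189*z + 18) - 567*z^3 + 81*z^2 + 28*z - 4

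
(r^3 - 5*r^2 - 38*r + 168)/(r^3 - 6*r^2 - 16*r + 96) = (r^2 - r - 42)/(r^2 - 2*r - 24)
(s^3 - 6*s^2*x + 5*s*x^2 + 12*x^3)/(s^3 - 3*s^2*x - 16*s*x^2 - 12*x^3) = (-s^2 + 7*s*x - 12*x^2)/(-s^2 + 4*s*x + 12*x^2)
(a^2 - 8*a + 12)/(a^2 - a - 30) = (a - 2)/(a + 5)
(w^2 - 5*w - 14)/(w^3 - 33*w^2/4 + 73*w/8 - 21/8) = 8*(w + 2)/(8*w^2 - 10*w + 3)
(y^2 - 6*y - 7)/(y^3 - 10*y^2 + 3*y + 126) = (y + 1)/(y^2 - 3*y - 18)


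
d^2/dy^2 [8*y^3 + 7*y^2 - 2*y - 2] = 48*y + 14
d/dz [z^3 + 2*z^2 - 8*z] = 3*z^2 + 4*z - 8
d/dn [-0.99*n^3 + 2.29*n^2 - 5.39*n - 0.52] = -2.97*n^2 + 4.58*n - 5.39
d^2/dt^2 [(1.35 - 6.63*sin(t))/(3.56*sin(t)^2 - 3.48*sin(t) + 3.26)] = (84.025968*sin(t)^5 + 13.7003040000001*sin(t)^4 - 579.548064*sin(t)^3 + 224.193384*sin(t)^2 + 416.466996*sin(t) - 149.069088)/(3.56*sin(t)^2 - 3.48*sin(t) + 3.26)^3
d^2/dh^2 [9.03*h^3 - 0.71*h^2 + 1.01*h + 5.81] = 54.18*h - 1.42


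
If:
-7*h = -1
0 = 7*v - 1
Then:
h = 1/7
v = 1/7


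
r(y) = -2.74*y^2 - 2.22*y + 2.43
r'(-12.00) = 63.54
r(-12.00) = -365.49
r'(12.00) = -67.98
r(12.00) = -418.77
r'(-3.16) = 15.10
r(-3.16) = -17.92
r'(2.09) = -13.67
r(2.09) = -14.18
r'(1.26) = -9.12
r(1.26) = -4.72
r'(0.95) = -7.43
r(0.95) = -2.15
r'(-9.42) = 49.40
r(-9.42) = -219.80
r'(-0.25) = -0.85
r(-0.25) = 2.81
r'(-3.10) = 14.77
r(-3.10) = -17.02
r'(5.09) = -30.11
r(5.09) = -79.86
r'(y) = -5.48*y - 2.22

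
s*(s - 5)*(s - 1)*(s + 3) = s^4 - 3*s^3 - 13*s^2 + 15*s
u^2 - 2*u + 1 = (u - 1)^2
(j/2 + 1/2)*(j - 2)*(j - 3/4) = j^3/2 - 7*j^2/8 - 5*j/8 + 3/4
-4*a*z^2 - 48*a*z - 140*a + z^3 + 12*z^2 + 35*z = (-4*a + z)*(z + 5)*(z + 7)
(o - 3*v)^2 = o^2 - 6*o*v + 9*v^2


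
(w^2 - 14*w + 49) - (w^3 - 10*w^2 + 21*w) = -w^3 + 11*w^2 - 35*w + 49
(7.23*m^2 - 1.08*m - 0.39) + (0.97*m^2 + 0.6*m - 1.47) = 8.2*m^2 - 0.48*m - 1.86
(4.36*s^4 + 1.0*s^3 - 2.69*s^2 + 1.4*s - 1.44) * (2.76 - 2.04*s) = -8.8944*s^5 + 9.9936*s^4 + 8.2476*s^3 - 10.2804*s^2 + 6.8016*s - 3.9744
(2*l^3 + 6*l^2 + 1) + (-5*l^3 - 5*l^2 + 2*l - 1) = -3*l^3 + l^2 + 2*l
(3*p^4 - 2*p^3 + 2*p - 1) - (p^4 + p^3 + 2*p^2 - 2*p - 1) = 2*p^4 - 3*p^3 - 2*p^2 + 4*p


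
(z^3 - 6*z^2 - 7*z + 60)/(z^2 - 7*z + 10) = (z^2 - z - 12)/(z - 2)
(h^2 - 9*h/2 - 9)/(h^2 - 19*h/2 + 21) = (2*h + 3)/(2*h - 7)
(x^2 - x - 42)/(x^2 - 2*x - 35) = (x + 6)/(x + 5)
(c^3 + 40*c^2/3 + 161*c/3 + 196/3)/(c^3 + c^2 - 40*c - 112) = (3*c^2 + 28*c + 49)/(3*(c^2 - 3*c - 28))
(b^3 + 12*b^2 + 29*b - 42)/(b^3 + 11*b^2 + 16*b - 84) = (b - 1)/(b - 2)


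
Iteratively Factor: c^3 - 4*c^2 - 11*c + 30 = (c + 3)*(c^2 - 7*c + 10) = (c - 2)*(c + 3)*(c - 5)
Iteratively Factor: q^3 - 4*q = (q)*(q^2 - 4) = q*(q - 2)*(q + 2)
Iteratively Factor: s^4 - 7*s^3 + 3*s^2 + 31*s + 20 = (s + 1)*(s^3 - 8*s^2 + 11*s + 20) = (s - 5)*(s + 1)*(s^2 - 3*s - 4) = (s - 5)*(s + 1)^2*(s - 4)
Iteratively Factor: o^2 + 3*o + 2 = (o + 1)*(o + 2)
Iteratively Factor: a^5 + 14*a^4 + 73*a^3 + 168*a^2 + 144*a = (a + 3)*(a^4 + 11*a^3 + 40*a^2 + 48*a) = (a + 3)^2*(a^3 + 8*a^2 + 16*a) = (a + 3)^2*(a + 4)*(a^2 + 4*a) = a*(a + 3)^2*(a + 4)*(a + 4)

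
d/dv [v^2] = 2*v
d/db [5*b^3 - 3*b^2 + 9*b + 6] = 15*b^2 - 6*b + 9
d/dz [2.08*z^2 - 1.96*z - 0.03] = 4.16*z - 1.96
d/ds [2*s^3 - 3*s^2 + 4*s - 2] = 6*s^2 - 6*s + 4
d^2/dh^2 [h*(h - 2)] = 2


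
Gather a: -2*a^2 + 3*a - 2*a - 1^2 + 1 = -2*a^2 + a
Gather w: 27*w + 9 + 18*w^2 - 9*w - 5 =18*w^2 + 18*w + 4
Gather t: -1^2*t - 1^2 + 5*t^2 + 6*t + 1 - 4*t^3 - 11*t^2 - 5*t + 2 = -4*t^3 - 6*t^2 + 2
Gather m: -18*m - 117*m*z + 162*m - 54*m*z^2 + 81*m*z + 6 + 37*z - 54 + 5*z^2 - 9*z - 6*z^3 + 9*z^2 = m*(-54*z^2 - 36*z + 144) - 6*z^3 + 14*z^2 + 28*z - 48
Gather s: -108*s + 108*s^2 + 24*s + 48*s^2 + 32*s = 156*s^2 - 52*s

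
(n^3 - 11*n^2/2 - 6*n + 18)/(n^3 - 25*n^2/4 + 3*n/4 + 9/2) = 2*(2*n^2 + n - 6)/(4*n^2 - n - 3)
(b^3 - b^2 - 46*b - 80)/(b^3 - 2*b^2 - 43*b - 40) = (b + 2)/(b + 1)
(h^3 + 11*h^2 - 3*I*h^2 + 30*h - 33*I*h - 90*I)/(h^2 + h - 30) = (h^2 + h*(5 - 3*I) - 15*I)/(h - 5)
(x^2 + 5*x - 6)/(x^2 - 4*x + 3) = (x + 6)/(x - 3)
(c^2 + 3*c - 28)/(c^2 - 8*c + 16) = (c + 7)/(c - 4)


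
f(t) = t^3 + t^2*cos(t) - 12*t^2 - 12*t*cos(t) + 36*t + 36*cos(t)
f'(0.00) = 24.00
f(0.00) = 36.00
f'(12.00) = 209.44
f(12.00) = 462.38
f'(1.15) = -13.07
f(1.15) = 36.66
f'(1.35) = -14.07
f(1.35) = 33.93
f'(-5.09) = 113.38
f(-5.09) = -580.66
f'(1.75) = -13.07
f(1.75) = 28.39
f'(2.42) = -7.60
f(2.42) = 21.39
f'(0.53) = -0.44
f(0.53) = 41.67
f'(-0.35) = 46.66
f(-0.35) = 23.76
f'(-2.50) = 171.61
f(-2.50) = -238.51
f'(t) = -t^2*sin(t) + 3*t^2 + 12*t*sin(t) + 2*t*cos(t) - 24*t - 36*sin(t) - 12*cos(t) + 36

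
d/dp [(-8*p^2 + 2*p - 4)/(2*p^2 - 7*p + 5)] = 2*(26*p^2 - 32*p - 9)/(4*p^4 - 28*p^3 + 69*p^2 - 70*p + 25)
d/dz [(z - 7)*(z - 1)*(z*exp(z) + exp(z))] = (z^3 - 4*z^2 - 15*z + 6)*exp(z)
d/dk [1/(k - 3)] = -1/(k - 3)^2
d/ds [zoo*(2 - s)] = zoo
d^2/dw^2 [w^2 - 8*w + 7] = 2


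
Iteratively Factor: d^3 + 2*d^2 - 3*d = (d - 1)*(d^2 + 3*d) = (d - 1)*(d + 3)*(d)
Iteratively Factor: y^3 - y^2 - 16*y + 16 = (y + 4)*(y^2 - 5*y + 4) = (y - 4)*(y + 4)*(y - 1)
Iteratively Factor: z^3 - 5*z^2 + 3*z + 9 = (z - 3)*(z^2 - 2*z - 3) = (z - 3)^2*(z + 1)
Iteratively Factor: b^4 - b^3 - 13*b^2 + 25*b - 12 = (b - 1)*(b^3 - 13*b + 12) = (b - 1)^2*(b^2 + b - 12) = (b - 1)^2*(b + 4)*(b - 3)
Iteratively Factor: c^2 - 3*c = (c)*(c - 3)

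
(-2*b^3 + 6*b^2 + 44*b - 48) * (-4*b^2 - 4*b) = 8*b^5 - 16*b^4 - 200*b^3 + 16*b^2 + 192*b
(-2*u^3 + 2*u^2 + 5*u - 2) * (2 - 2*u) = 4*u^4 - 8*u^3 - 6*u^2 + 14*u - 4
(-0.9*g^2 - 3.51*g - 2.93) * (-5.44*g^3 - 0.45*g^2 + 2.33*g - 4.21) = 4.896*g^5 + 19.4994*g^4 + 15.4217*g^3 - 3.0708*g^2 + 7.9502*g + 12.3353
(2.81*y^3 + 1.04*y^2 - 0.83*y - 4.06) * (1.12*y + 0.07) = 3.1472*y^4 + 1.3615*y^3 - 0.8568*y^2 - 4.6053*y - 0.2842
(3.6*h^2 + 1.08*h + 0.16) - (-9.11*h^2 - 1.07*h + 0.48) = 12.71*h^2 + 2.15*h - 0.32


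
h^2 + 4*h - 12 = (h - 2)*(h + 6)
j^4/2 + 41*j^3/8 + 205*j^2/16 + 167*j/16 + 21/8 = (j/2 + 1/4)*(j + 3/4)*(j + 2)*(j + 7)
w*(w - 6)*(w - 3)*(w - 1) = w^4 - 10*w^3 + 27*w^2 - 18*w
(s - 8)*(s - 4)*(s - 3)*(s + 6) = s^4 - 9*s^3 - 22*s^2 + 312*s - 576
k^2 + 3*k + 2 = (k + 1)*(k + 2)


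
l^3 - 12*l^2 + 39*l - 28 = (l - 7)*(l - 4)*(l - 1)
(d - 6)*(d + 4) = d^2 - 2*d - 24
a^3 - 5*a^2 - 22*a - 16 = (a - 8)*(a + 1)*(a + 2)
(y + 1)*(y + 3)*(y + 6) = y^3 + 10*y^2 + 27*y + 18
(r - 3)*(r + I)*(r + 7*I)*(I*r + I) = I*r^4 - 8*r^3 - 2*I*r^3 + 16*r^2 - 10*I*r^2 + 24*r + 14*I*r + 21*I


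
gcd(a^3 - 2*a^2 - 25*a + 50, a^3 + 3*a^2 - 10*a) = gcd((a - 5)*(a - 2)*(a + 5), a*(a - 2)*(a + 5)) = a^2 + 3*a - 10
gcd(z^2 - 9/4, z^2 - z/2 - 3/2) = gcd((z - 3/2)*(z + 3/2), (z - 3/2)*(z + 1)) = z - 3/2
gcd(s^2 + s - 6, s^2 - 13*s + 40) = 1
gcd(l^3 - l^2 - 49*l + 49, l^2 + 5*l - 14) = l + 7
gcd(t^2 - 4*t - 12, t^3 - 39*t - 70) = t + 2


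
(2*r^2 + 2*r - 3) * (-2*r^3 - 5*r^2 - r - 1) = -4*r^5 - 14*r^4 - 6*r^3 + 11*r^2 + r + 3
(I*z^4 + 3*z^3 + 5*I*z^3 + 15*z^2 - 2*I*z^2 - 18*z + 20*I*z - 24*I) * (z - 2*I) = I*z^5 + 5*z^4 + 5*I*z^4 + 25*z^3 - 8*I*z^3 - 22*z^2 - 10*I*z^2 + 40*z + 12*I*z - 48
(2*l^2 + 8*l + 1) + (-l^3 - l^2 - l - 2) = -l^3 + l^2 + 7*l - 1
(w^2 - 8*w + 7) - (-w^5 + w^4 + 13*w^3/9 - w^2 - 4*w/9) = w^5 - w^4 - 13*w^3/9 + 2*w^2 - 68*w/9 + 7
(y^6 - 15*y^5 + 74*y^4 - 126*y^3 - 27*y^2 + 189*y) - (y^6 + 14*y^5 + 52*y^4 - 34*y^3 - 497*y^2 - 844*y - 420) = -29*y^5 + 22*y^4 - 92*y^3 + 470*y^2 + 1033*y + 420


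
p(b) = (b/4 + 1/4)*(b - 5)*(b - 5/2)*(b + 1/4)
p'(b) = (b/4 + 1/4)*(b - 5)*(b - 5/2) + (b/4 + 1/4)*(b - 5)*(b + 1/4) + (b/4 + 1/4)*(b - 5/2)*(b + 1/4) + (b - 5)*(b - 5/2)*(b + 1/4)/4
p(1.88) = 2.97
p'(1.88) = -3.31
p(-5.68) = 555.02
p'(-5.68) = -340.63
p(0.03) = 0.89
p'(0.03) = 3.48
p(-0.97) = -0.11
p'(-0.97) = -3.52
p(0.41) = 2.23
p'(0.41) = 3.41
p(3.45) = -6.06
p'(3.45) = -5.47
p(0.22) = 1.56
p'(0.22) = 3.59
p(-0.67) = -0.62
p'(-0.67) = -0.10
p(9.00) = 601.25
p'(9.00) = 367.94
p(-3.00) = 60.50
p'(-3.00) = -70.81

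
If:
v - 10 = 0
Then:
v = 10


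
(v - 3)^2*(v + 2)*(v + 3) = v^4 - v^3 - 15*v^2 + 9*v + 54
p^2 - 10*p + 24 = (p - 6)*(p - 4)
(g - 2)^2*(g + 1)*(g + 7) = g^4 + 4*g^3 - 21*g^2 + 4*g + 28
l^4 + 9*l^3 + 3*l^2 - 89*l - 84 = (l - 3)*(l + 1)*(l + 4)*(l + 7)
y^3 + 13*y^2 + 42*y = y*(y + 6)*(y + 7)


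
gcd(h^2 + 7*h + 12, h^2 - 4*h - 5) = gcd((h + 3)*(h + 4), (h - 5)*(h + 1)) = 1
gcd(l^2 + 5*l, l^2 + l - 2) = 1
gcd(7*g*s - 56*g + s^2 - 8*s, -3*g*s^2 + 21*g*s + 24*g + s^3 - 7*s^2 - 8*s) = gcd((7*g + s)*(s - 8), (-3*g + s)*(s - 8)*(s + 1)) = s - 8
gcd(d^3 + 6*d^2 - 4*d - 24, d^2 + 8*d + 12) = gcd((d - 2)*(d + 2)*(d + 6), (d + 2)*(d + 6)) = d^2 + 8*d + 12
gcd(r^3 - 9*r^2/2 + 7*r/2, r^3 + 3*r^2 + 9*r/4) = r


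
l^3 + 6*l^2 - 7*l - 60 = (l - 3)*(l + 4)*(l + 5)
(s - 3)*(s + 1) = s^2 - 2*s - 3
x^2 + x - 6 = (x - 2)*(x + 3)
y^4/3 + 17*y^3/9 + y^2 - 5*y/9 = y*(y/3 + 1/3)*(y - 1/3)*(y + 5)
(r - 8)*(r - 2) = r^2 - 10*r + 16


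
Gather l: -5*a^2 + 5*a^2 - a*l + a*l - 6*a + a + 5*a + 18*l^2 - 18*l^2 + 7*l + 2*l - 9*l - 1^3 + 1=0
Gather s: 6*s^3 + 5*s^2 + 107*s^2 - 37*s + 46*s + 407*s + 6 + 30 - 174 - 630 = 6*s^3 + 112*s^2 + 416*s - 768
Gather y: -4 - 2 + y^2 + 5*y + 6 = y^2 + 5*y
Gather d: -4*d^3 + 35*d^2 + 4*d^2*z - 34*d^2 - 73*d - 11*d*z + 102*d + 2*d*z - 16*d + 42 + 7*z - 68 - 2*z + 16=-4*d^3 + d^2*(4*z + 1) + d*(13 - 9*z) + 5*z - 10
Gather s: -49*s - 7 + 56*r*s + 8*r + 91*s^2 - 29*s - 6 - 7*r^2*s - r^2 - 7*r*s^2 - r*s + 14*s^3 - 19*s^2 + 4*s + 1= -r^2 + 8*r + 14*s^3 + s^2*(72 - 7*r) + s*(-7*r^2 + 55*r - 74) - 12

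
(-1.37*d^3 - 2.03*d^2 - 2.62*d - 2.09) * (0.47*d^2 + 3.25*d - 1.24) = -0.6439*d^5 - 5.4066*d^4 - 6.1301*d^3 - 6.9801*d^2 - 3.5437*d + 2.5916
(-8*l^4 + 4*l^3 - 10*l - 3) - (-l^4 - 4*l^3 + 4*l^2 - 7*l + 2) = -7*l^4 + 8*l^3 - 4*l^2 - 3*l - 5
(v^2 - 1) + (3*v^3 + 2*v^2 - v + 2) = 3*v^3 + 3*v^2 - v + 1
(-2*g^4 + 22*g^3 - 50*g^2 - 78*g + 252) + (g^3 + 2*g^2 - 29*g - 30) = -2*g^4 + 23*g^3 - 48*g^2 - 107*g + 222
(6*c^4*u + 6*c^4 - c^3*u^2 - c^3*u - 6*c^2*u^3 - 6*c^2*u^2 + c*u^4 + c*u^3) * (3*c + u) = 18*c^5*u + 18*c^5 + 3*c^4*u^2 + 3*c^4*u - 19*c^3*u^3 - 19*c^3*u^2 - 3*c^2*u^4 - 3*c^2*u^3 + c*u^5 + c*u^4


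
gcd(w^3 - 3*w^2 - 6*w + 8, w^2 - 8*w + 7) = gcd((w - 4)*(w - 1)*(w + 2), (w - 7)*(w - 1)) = w - 1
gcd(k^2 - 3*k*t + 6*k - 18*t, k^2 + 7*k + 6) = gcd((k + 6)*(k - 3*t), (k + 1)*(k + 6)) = k + 6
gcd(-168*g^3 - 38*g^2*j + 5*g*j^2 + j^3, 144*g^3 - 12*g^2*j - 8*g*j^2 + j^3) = 24*g^2 + 2*g*j - j^2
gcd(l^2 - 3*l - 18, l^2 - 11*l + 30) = l - 6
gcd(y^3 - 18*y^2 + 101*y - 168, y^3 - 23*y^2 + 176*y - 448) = y^2 - 15*y + 56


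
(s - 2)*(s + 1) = s^2 - s - 2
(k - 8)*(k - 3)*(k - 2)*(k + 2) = k^4 - 11*k^3 + 20*k^2 + 44*k - 96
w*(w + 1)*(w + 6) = w^3 + 7*w^2 + 6*w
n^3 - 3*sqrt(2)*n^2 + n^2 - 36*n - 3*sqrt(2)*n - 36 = (n + 1)*(n - 6*sqrt(2))*(n + 3*sqrt(2))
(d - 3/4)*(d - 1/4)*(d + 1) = d^3 - 13*d/16 + 3/16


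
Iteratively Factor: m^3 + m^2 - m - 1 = (m + 1)*(m^2 - 1) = (m - 1)*(m + 1)*(m + 1)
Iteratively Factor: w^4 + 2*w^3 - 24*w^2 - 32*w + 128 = (w + 4)*(w^3 - 2*w^2 - 16*w + 32) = (w + 4)^2*(w^2 - 6*w + 8) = (w - 4)*(w + 4)^2*(w - 2)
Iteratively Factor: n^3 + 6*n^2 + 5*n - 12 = (n - 1)*(n^2 + 7*n + 12) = (n - 1)*(n + 4)*(n + 3)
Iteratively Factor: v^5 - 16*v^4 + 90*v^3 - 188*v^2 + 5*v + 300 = (v - 4)*(v^4 - 12*v^3 + 42*v^2 - 20*v - 75) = (v - 5)*(v - 4)*(v^3 - 7*v^2 + 7*v + 15) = (v - 5)^2*(v - 4)*(v^2 - 2*v - 3) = (v - 5)^2*(v - 4)*(v - 3)*(v + 1)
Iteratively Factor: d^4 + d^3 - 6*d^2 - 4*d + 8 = (d - 1)*(d^3 + 2*d^2 - 4*d - 8) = (d - 1)*(d + 2)*(d^2 - 4) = (d - 1)*(d + 2)^2*(d - 2)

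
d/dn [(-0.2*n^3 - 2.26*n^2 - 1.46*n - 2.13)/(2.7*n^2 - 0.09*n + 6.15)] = (-0.54*n^4 + 0.0359999999999996*n^3 + 0.455399999999999*n^2 - 16.296*n - 9.1707)/(7.29*n^4 - 0.486*n^3 + 33.2181*n^2 - 1.107*n + 37.8225)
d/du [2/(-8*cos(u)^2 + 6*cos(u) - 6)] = (3 - 8*cos(u))*sin(u)/(4*cos(u)^2 - 3*cos(u) + 3)^2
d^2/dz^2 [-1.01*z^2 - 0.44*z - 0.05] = -2.02000000000000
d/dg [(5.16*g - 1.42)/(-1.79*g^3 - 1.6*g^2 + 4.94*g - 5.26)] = (18.4728*g^3 + 0.630600000000001*g^2 - 4.544*g - 20.1268)/(3.2041*g^6 + 5.728*g^5 - 15.1252*g^4 + 3.0228*g^3 + 41.2356*g^2 - 51.9688*g + 27.6676)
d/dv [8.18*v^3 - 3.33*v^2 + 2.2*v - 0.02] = 24.54*v^2 - 6.66*v + 2.2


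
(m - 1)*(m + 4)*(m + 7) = m^3 + 10*m^2 + 17*m - 28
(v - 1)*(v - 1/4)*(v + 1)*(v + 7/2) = v^4 + 13*v^3/4 - 15*v^2/8 - 13*v/4 + 7/8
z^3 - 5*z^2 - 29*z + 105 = (z - 7)*(z - 3)*(z + 5)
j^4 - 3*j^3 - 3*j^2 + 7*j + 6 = (j - 3)*(j - 2)*(j + 1)^2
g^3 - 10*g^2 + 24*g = g*(g - 6)*(g - 4)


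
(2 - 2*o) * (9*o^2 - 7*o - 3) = -18*o^3 + 32*o^2 - 8*o - 6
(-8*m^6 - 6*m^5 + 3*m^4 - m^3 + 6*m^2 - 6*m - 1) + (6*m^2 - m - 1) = -8*m^6 - 6*m^5 + 3*m^4 - m^3 + 12*m^2 - 7*m - 2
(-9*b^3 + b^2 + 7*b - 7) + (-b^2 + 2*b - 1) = -9*b^3 + 9*b - 8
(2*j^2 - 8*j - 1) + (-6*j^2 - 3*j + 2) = -4*j^2 - 11*j + 1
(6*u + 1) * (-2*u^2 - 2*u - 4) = -12*u^3 - 14*u^2 - 26*u - 4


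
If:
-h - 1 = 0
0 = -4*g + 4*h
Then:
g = -1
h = -1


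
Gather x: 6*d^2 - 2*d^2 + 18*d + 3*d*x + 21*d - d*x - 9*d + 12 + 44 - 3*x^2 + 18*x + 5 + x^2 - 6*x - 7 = 4*d^2 + 30*d - 2*x^2 + x*(2*d + 12) + 54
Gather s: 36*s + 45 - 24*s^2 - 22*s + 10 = -24*s^2 + 14*s + 55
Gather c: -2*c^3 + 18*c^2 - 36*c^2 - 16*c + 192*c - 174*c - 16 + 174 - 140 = -2*c^3 - 18*c^2 + 2*c + 18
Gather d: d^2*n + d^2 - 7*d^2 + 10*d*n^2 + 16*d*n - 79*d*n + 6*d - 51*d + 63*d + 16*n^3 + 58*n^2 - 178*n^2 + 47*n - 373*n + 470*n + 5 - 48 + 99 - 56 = d^2*(n - 6) + d*(10*n^2 - 63*n + 18) + 16*n^3 - 120*n^2 + 144*n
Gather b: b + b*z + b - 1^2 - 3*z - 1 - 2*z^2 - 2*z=b*(z + 2) - 2*z^2 - 5*z - 2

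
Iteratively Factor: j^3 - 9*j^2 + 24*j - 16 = (j - 4)*(j^2 - 5*j + 4) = (j - 4)*(j - 1)*(j - 4)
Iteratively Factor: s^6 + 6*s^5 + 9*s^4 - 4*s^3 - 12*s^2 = (s + 2)*(s^5 + 4*s^4 + s^3 - 6*s^2) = (s + 2)^2*(s^4 + 2*s^3 - 3*s^2) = (s + 2)^2*(s + 3)*(s^3 - s^2) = s*(s + 2)^2*(s + 3)*(s^2 - s) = s^2*(s + 2)^2*(s + 3)*(s - 1)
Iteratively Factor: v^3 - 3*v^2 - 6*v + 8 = (v + 2)*(v^2 - 5*v + 4) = (v - 1)*(v + 2)*(v - 4)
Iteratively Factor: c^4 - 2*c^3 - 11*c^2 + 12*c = (c - 1)*(c^3 - c^2 - 12*c) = c*(c - 1)*(c^2 - c - 12) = c*(c - 4)*(c - 1)*(c + 3)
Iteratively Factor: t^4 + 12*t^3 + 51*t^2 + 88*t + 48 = (t + 4)*(t^3 + 8*t^2 + 19*t + 12) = (t + 1)*(t + 4)*(t^2 + 7*t + 12) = (t + 1)*(t + 3)*(t + 4)*(t + 4)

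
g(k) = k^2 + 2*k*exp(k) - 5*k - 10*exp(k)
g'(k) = 2*k*exp(k) + 2*k - 8*exp(k) - 5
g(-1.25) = 4.23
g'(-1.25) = -10.51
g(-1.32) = 4.97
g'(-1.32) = -10.48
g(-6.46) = 74.00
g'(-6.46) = -17.95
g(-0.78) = -0.79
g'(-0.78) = -10.94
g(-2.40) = 16.42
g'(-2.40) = -10.96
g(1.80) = -44.48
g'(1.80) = -28.02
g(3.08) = -89.47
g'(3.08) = -38.88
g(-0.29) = -6.38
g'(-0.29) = -12.00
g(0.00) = -10.00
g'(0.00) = -13.00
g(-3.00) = 23.20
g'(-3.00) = -11.70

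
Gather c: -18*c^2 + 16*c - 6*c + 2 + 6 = -18*c^2 + 10*c + 8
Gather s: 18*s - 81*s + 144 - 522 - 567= -63*s - 945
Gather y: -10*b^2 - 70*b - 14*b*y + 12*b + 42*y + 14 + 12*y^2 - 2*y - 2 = -10*b^2 - 58*b + 12*y^2 + y*(40 - 14*b) + 12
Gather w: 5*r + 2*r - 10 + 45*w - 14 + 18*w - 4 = 7*r + 63*w - 28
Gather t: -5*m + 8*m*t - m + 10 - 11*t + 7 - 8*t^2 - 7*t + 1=-6*m - 8*t^2 + t*(8*m - 18) + 18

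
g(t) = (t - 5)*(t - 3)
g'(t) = 2*t - 8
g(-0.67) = 20.81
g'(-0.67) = -9.34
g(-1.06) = 24.60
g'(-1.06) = -10.12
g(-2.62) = 42.82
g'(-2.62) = -13.24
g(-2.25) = 38.06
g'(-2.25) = -12.50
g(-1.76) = 32.18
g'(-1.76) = -11.52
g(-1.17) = 25.73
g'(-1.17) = -10.34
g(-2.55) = 41.90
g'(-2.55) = -13.10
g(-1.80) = 32.64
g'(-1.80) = -11.60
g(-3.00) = 48.00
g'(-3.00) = -14.00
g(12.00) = 63.00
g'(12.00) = 16.00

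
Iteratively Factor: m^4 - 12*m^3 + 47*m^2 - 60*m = (m - 4)*(m^3 - 8*m^2 + 15*m) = m*(m - 4)*(m^2 - 8*m + 15) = m*(m - 4)*(m - 3)*(m - 5)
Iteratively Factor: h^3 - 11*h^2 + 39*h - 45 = (h - 3)*(h^2 - 8*h + 15) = (h - 5)*(h - 3)*(h - 3)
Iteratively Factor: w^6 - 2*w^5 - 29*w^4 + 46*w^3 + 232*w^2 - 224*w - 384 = (w - 4)*(w^5 + 2*w^4 - 21*w^3 - 38*w^2 + 80*w + 96) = (w - 4)*(w - 2)*(w^4 + 4*w^3 - 13*w^2 - 64*w - 48) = (w - 4)*(w - 2)*(w + 4)*(w^3 - 13*w - 12) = (w - 4)*(w - 2)*(w + 3)*(w + 4)*(w^2 - 3*w - 4) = (w - 4)*(w - 2)*(w + 1)*(w + 3)*(w + 4)*(w - 4)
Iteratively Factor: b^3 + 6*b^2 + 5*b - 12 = (b + 4)*(b^2 + 2*b - 3) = (b + 3)*(b + 4)*(b - 1)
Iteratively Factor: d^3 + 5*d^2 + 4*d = (d)*(d^2 + 5*d + 4) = d*(d + 4)*(d + 1)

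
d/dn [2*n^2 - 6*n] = 4*n - 6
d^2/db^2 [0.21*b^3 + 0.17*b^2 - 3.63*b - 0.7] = 1.26*b + 0.34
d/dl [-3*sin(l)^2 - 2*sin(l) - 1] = -2*(3*sin(l) + 1)*cos(l)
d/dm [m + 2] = 1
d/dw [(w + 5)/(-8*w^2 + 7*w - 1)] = (-8*w^2 + 7*w + (w + 5)*(16*w - 7) - 1)/(8*w^2 - 7*w + 1)^2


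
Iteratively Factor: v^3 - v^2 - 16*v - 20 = (v + 2)*(v^2 - 3*v - 10) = (v + 2)^2*(v - 5)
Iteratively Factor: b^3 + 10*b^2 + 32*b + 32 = (b + 4)*(b^2 + 6*b + 8) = (b + 2)*(b + 4)*(b + 4)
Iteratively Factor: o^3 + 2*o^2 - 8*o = (o + 4)*(o^2 - 2*o) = o*(o + 4)*(o - 2)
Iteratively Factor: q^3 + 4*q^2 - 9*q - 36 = (q + 3)*(q^2 + q - 12) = (q + 3)*(q + 4)*(q - 3)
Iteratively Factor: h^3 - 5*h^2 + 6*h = (h)*(h^2 - 5*h + 6) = h*(h - 2)*(h - 3)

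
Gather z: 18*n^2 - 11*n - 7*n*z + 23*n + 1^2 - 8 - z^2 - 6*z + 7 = 18*n^2 + 12*n - z^2 + z*(-7*n - 6)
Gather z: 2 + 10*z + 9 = 10*z + 11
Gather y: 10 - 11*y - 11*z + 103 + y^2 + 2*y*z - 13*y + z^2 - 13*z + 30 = y^2 + y*(2*z - 24) + z^2 - 24*z + 143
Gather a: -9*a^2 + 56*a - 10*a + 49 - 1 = -9*a^2 + 46*a + 48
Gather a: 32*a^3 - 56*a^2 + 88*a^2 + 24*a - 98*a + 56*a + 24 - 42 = 32*a^3 + 32*a^2 - 18*a - 18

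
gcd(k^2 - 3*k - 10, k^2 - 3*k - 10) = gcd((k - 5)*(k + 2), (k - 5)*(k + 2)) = k^2 - 3*k - 10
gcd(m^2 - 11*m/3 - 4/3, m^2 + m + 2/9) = m + 1/3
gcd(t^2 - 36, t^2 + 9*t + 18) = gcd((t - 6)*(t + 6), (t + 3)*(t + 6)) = t + 6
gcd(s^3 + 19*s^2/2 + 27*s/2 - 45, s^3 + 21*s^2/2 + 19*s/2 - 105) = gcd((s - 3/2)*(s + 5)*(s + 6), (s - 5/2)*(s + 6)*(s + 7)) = s + 6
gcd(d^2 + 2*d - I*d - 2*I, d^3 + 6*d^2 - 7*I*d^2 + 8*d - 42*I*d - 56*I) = d + 2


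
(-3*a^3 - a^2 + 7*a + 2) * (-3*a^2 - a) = 9*a^5 + 6*a^4 - 20*a^3 - 13*a^2 - 2*a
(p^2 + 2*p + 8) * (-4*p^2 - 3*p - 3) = -4*p^4 - 11*p^3 - 41*p^2 - 30*p - 24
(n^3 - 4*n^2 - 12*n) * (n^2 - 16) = n^5 - 4*n^4 - 28*n^3 + 64*n^2 + 192*n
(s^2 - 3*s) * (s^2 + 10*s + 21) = s^4 + 7*s^3 - 9*s^2 - 63*s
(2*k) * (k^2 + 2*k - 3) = 2*k^3 + 4*k^2 - 6*k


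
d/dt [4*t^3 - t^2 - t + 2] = 12*t^2 - 2*t - 1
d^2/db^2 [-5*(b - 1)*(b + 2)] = -10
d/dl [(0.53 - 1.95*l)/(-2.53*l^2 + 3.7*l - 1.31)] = (-4.9335*l^2 + 2.6818*l + 0.5935)/(6.4009*l^4 - 18.722*l^3 + 20.3186*l^2 - 9.694*l + 1.7161)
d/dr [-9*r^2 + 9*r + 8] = 9 - 18*r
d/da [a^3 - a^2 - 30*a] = 3*a^2 - 2*a - 30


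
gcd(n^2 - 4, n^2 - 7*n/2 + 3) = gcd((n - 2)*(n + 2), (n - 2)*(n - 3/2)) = n - 2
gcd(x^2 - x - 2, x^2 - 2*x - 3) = x + 1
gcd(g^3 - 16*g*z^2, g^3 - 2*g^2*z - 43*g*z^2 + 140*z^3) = -g + 4*z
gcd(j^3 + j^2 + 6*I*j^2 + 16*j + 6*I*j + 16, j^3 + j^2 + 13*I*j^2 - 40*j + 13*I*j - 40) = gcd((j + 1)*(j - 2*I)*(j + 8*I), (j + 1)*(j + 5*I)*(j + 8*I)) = j^2 + j*(1 + 8*I) + 8*I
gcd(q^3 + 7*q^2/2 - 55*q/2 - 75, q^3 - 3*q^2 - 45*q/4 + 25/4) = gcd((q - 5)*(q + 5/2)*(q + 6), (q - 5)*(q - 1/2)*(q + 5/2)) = q^2 - 5*q/2 - 25/2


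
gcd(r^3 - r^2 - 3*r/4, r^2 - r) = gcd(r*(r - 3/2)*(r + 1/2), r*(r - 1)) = r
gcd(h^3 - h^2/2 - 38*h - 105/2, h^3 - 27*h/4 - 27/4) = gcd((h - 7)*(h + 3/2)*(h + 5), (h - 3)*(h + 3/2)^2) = h + 3/2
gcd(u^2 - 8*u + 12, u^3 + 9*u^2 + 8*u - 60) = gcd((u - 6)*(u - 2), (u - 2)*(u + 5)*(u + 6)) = u - 2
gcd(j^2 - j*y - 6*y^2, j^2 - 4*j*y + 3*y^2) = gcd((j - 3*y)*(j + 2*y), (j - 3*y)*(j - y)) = -j + 3*y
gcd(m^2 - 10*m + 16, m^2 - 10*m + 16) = m^2 - 10*m + 16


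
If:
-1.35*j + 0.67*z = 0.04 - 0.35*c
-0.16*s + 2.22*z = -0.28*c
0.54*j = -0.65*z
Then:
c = 0.114285714285714 - 6.55714285714286*z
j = -1.2037037037037*z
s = 2.4*z + 0.2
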